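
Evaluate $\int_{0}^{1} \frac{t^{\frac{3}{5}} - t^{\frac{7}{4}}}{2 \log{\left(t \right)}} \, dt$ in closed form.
$- \frac{\log{\left(110 \right)}}{2} + 3 \log{\left(2 \right)}$

Consider the one-parameter family: let $I(a) = \int_{0}^{1} \frac{t^{\frac{3}{5}} - t^{a}}{2 \log{\left(t \right)}} \, dt$.

Since $\dfrac{\partial}{\partial a}\,t^{a} = t^{a} \ln t$, the $\ln t$ in the denominator cancels and
$$\frac{dI}{da} = \int_{0}^{1} - \frac{1}{2} t^{a} \, dt = - \frac{1}{2} \left[\frac{t^{a+1}}{a+1}\right]_0^1 = - \frac{1}{2 a + 2}.$$

Integrating with respect to $a$ gives $I(a) = - \log{\left(\frac{\sqrt{10} \sqrt{a + 1}}{4} \right)} + C$.

At $a = \frac{3}{5}$ the integrand is identically $0$, so $I(\frac{3}{5}) = 0$. The closed form gives $0$, hence $C = 0$.

Setting $a = \frac{7}{4}$:
$$I = - \frac{\log{\left(110 \right)}}{2} + 3 \log{\left(2 \right)}.$$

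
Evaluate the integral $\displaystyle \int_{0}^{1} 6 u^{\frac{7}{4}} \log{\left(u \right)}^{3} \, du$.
$- \frac{9216}{14641}$

Consider the simpler parametrised integral
$$J(a) = \int_{0}^{1} 6 u^{a} \, du = \frac{6}{a + 1}.$$

Differentiating under the integral sign brings down a factor of $\ln u$:
$$\frac{dJ}{da} = \int_{0}^{1} 6 u^{a} \log{\left(u \right)} \, du = - \frac{6}{\left(a + 1\right)^{2}}.$$

Repeating $3$ times in total — each differentiation brings down another $\ln u$ — gives
$$\frac{d^{3}J}{da^{3}} = \int_{0}^{1} 6 u^{a} \log{\left(u \right)}^{3} \, du = - \frac{36}{\left(a + 1\right)^{4}},$$
and the integrand here is exactly the target integrand, so $I = - \frac{36}{\left(a + 1\right)^{4}}$.

Setting $a = \frac{7}{4}$:
$$I = - \frac{9216}{14641}.$$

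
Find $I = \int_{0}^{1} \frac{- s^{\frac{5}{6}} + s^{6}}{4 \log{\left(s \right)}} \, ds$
$- \frac{\log{\left(11 \right)}}{4} + \frac{\log{\left(6 \right)}}{4} + \frac{\log{\left(7 \right)}}{4}$

Consider the one-parameter family: let $I(a) = \int_{0}^{1} \frac{- s^{\frac{5}{6}} + s^{a}}{4 \log{\left(s \right)}} \, ds$.

Since $\dfrac{\partial}{\partial a}\,s^{a} = s^{a} \ln s$, the $\ln s$ in the denominator cancels and
$$\frac{dI}{da} = \int_{0}^{1} \frac{1}{4} s^{a} \, ds = \frac{1}{4} \left[\frac{s^{a+1}}{a+1}\right]_0^1 = \frac{1}{4 \left(a + 1\right)}.$$

Integrating with respect to $a$ gives $I(a) = \frac{\log{\left(a + 1 \right)}}{4} - \frac{\log{\left(11 \right)}}{4} + \frac{\log{\left(6 \right)}}{4} + C$.

At $a = \frac{5}{6}$ the integrand is identically $0$, so $I(\frac{5}{6}) = 0$. The closed form gives $0$, hence $C = 0$.

Setting $a = 6$:
$$I = - \frac{\log{\left(11 \right)}}{4} + \frac{\log{\left(6 \right)}}{4} + \frac{\log{\left(7 \right)}}{4}.$$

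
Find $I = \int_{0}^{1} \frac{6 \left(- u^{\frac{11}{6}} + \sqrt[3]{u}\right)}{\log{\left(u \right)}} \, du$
$\log{\left(\frac{262144}{24137569} \right)}$

Introduce a parameter $a$ in the exponent: let $I(a) = \int_{0}^{1} \frac{6 \left(- u^{\frac{11}{6}} + u^{a}\right)}{\log{\left(u \right)}} \, du$.

Since $\dfrac{\partial}{\partial a}\,u^{a} = u^{a} \ln u$, the $\ln u$ in the denominator cancels and
$$\frac{dI}{da} = \int_{0}^{1} 6 u^{a} \, du = 6 \left[\frac{u^{a+1}}{a+1}\right]_0^1 = \frac{6}{a + 1}.$$

Integrating with respect to $a$ gives $I(a) = \log{\left(\frac{46656 \left(a + 1\right)^{6}}{24137569} \right)} + C$.

At $a = \frac{11}{6}$ the integrand is identically $0$, so $I(\frac{11}{6}) = 0$. The closed form gives $0$, hence $C = 0$.

Setting $a = \frac{1}{3}$:
$$I = \log{\left(\frac{262144}{24137569} \right)}.$$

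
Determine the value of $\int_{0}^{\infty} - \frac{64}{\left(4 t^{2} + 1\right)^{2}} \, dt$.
$- 8 \pi$

Recall the elementary integral
$$J(a) = \int_{0}^{\infty} - \frac{4}{a^{2} + t^{2}} \, dt = - \frac{2 \pi}{a}.$$

Differentiating under the integral sign with respect to $a$,
$$\frac{dJ}{da} = \int_{0}^{\infty} \frac{8 a}{\left(a^{2} + t^{2}\right)^{2}} \, dt = \frac{2 \pi}{a^{2}},$$
so $\int_{0}^{\infty} - \frac{4}{\left(a^{2} + t^{2}\right)^{2}} \, dt = - \frac{\pi}{a^{3}}$.

Setting $a = \frac{1}{2}$:
$$I = - 8 \pi.$$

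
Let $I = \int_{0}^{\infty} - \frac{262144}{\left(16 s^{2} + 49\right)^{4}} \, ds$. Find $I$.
$- \frac{10240 \pi}{823543}$

Recall the elementary integral
$$J(a) = \int_{0}^{\infty} - \frac{4}{a^{2} + s^{2}} \, ds = - \frac{2 \pi}{a}.$$

Differentiating under the integral sign with respect to $a$,
$$\frac{dJ}{da} = \int_{0}^{\infty} \frac{8 a}{\left(a^{2} + s^{2}\right)^{2}} \, ds = \frac{2 \pi}{a^{2}},$$
so $\int_{0}^{\infty} - \frac{4}{\left(a^{2} + s^{2}\right)^{2}} \, ds = - \frac{\pi}{a^{3}}$.

Repeating — each differentiation of $1/(s^2+a^2)^j$ produces $-2ja/(s^2+a^2)^{j+1}$ — and dividing through by $-2ja$ at each step yields, after $3$ differentiations in total,
$$\int_{0}^{\infty} - \frac{4}{\left(a^{2} + s^{2}\right)^{4}} \, ds = - \frac{5 \pi}{8 a^{7}}.$$

Setting $a = \frac{7}{4}$:
$$I = - \frac{10240 \pi}{823543}.$$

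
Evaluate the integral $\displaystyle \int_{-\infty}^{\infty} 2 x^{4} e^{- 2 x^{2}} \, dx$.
$\frac{3 \sqrt{2} \sqrt{\pi}}{16}$

Start from the elementary integral
$$J(a) = \int_{-\infty}^{\infty} 2 e^{- a x^{2}} \, dx = \frac{2 \sqrt{\pi}}{\sqrt{a}}.$$

Differentiating under the integral sign brings down a factor of $(-x^2)$:
$$\frac{dJ}{da} = \int_{-\infty}^{\infty} - 2 x^{2} e^{- a x^{2}} \, dx = - \frac{\sqrt{\pi}}{a^{\frac{3}{2}}}.$$

Repeating twice in total — each differentiation brings down another $(-x^2)$ — gives
$$\frac{d^{2}J}{da^{2}} = \int_{-\infty}^{\infty} 2 x^{4} e^{- a x^{2}} \, dx = \frac{3 \sqrt{\pi}}{2 a^{\frac{5}{2}}},$$
and the integrand here is exactly the target integrand, so $I = \frac{3 \sqrt{\pi}}{2 a^{\frac{5}{2}}}$.

Setting $a = 2$:
$$I = \frac{3 \sqrt{2} \sqrt{\pi}}{16}.$$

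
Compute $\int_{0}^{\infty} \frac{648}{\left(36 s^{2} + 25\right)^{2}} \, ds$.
$\frac{27 \pi}{125}$

Recall the elementary integral
$$J(a) = \int_{0}^{\infty} \frac{1}{2 \left(a^{2} + s^{2}\right)} \, ds = \frac{\pi}{4 a}.$$

Differentiating under the integral sign with respect to $a$,
$$\frac{dJ}{da} = \int_{0}^{\infty} - \frac{a}{\left(a^{2} + s^{2}\right)^{2}} \, ds = - \frac{\pi}{4 a^{2}},$$
so $\int_{0}^{\infty} \frac{1}{2 \left(a^{2} + s^{2}\right)^{2}} \, ds = \frac{\pi}{8 a^{3}}$.

Setting $a = \frac{5}{6}$:
$$I = \frac{27 \pi}{125}.$$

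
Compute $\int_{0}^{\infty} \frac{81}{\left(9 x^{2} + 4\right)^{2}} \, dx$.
$\frac{27 \pi}{32}$

Start from the standard arctangent integral
$$J(a) = \int_{0}^{\infty} \frac{1}{a^{2} + x^{2}} \, dx = \frac{\pi}{2 a}.$$

Differentiating under the integral sign with respect to $a$,
$$\frac{dJ}{da} = \int_{0}^{\infty} - \frac{2 a}{\left(a^{2} + x^{2}\right)^{2}} \, dx = - \frac{\pi}{2 a^{2}},$$
so $\int_{0}^{\infty} \frac{1}{\left(a^{2} + x^{2}\right)^{2}} \, dx = \frac{\pi}{4 a^{3}}$.

Setting $a = \frac{2}{3}$:
$$I = \frac{27 \pi}{32}.$$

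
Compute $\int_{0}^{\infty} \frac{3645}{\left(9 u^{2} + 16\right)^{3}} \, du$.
$\frac{3645 \pi}{16384}$

Begin with the known result
$$J(a) = \int_{0}^{\infty} \frac{5}{a^{2} + u^{2}} \, du = \frac{5 \pi}{2 a}.$$

Differentiating under the integral sign with respect to $a$,
$$\frac{dJ}{da} = \int_{0}^{\infty} - \frac{10 a}{\left(a^{2} + u^{2}\right)^{2}} \, du = - \frac{5 \pi}{2 a^{2}},$$
so $\int_{0}^{\infty} \frac{5}{\left(a^{2} + u^{2}\right)^{2}} \, du = \frac{5 \pi}{4 a^{3}}$.

Repeating — each differentiation of $1/(u^2+a^2)^j$ produces $-2ja/(u^2+a^2)^{j+1}$ — and dividing through by $-2ja$ at each step yields, after $2$ differentiations in total,
$$\int_{0}^{\infty} \frac{5}{\left(a^{2} + u^{2}\right)^{3}} \, du = \frac{15 \pi}{16 a^{5}}.$$

Setting $a = \frac{4}{3}$:
$$I = \frac{3645 \pi}{16384}.$$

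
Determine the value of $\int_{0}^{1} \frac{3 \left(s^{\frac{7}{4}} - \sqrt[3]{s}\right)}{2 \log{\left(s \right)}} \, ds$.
$- 6 \log{\left(2 \right)} + \frac{3 \log{\left(33 \right)}}{2}$

Replace the exponent $\frac{1}{3}$ by a parameter $a$: let $I(a) = \int_{0}^{1} \frac{3 \left(s^{\frac{7}{4}} - s^{a}\right)}{2 \log{\left(s \right)}} \, ds$.

Since $\dfrac{\partial}{\partial a}\,s^{a} = s^{a} \ln s$, the $\ln s$ in the denominator cancels and
$$\frac{dI}{da} = \int_{0}^{1} - \frac{3}{2} s^{a} \, ds = - \frac{3}{2} \left[\frac{s^{a+1}}{a+1}\right]_0^1 = - \frac{3}{2 a + 2}.$$

Integrating with respect to $a$ gives $I(a) = - \log{\left(\frac{8 \sqrt{11} \left(a + 1\right)^{\frac{3}{2}}}{121} \right)} + C$.

At $a = \frac{7}{4}$ the integrand is identically $0$, so $I(\frac{7}{4}) = 0$. The closed form gives $0$, hence $C = 0$.

Setting $a = \frac{1}{3}$:
$$I = - 6 \log{\left(2 \right)} + \frac{3 \log{\left(33 \right)}}{2}.$$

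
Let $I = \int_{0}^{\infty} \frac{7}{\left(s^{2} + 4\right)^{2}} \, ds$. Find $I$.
$\frac{7 \pi}{32}$

Start from the standard arctangent integral
$$J(a) = \int_{0}^{\infty} \frac{7}{a^{2} + s^{2}} \, ds = \frac{7 \pi}{2 a}.$$

Differentiating under the integral sign with respect to $a$,
$$\frac{dJ}{da} = \int_{0}^{\infty} - \frac{14 a}{\left(a^{2} + s^{2}\right)^{2}} \, ds = - \frac{7 \pi}{2 a^{2}},$$
so $\int_{0}^{\infty} \frac{7}{\left(a^{2} + s^{2}\right)^{2}} \, ds = \frac{7 \pi}{4 a^{3}}$.

Setting $a = 2$:
$$I = \frac{7 \pi}{32}.$$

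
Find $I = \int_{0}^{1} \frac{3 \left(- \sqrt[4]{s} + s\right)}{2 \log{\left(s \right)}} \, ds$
$\log{\left(\frac{16 \sqrt{10}}{25} \right)}$

Introduce a parameter $a$ in the exponent: let $I(a) = \int_{0}^{1} \frac{3 \left(s - s^{a}\right)}{2 \log{\left(s \right)}} \, ds$.

Since $\dfrac{\partial}{\partial a}\,s^{a} = s^{a} \ln s$, the $\ln s$ in the denominator cancels and
$$\frac{dI}{da} = \int_{0}^{1} - \frac{3}{2} s^{a} \, ds = - \frac{3}{2} \left[\frac{s^{a+1}}{a+1}\right]_0^1 = - \frac{3}{2 a + 2}.$$

Integrating with respect to $a$ gives $I(a) = - \frac{3 \log{\left(a + 1 \right)}}{2} + \frac{3 \log{\left(2 \right)}}{2} + C$.

At $a = 1$ the integrand is identically $0$, so $I(1) = 0$. The closed form gives $0$, hence $C = 0$.

Setting $a = \frac{1}{4}$:
$$I = \log{\left(\frac{16 \sqrt{10}}{25} \right)}.$$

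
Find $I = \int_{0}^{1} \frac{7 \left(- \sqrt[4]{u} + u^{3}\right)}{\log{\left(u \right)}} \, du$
$- \log{\left(\frac{78125}{268435456} \right)}$

Replace the exponent $\frac{1}{4}$ by a parameter $a$: let $I(a) = \int_{0}^{1} \frac{7 \left(u^{3} - u^{a}\right)}{\log{\left(u \right)}} \, du$.

Since $\dfrac{\partial}{\partial a}\,u^{a} = u^{a} \ln u$, the $\ln u$ in the denominator cancels and
$$\frac{dI}{da} = \int_{0}^{1} -7 u^{a} \, du = -7 \left[\frac{u^{a+1}}{a+1}\right]_0^1 = - \frac{7}{a + 1}.$$

Integrating with respect to $a$ gives $I(a) = - \log{\left(\frac{\left(a + 1\right)^{7}}{16384} \right)} + C$.

At $a = 3$ the integrand is identically $0$, so $I(3) = 0$. The closed form gives $0$, hence $C = 0$.

Setting $a = \frac{1}{4}$:
$$I = - \log{\left(\frac{78125}{268435456} \right)}.$$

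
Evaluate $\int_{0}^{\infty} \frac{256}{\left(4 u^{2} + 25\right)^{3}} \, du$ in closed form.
$\frac{24 \pi}{3125}$

Start from the standard arctangent integral
$$J(a) = \int_{0}^{\infty} \frac{4}{a^{2} + u^{2}} \, du = \frac{2 \pi}{a}.$$

Differentiating under the integral sign with respect to $a$,
$$\frac{dJ}{da} = \int_{0}^{\infty} - \frac{8 a}{\left(a^{2} + u^{2}\right)^{2}} \, du = - \frac{2 \pi}{a^{2}},$$
so $\int_{0}^{\infty} \frac{4}{\left(a^{2} + u^{2}\right)^{2}} \, du = \frac{\pi}{a^{3}}$.

Repeating — each differentiation of $1/(u^2+a^2)^j$ produces $-2ja/(u^2+a^2)^{j+1}$ — and dividing through by $-2ja$ at each step yields, after $2$ differentiations in total,
$$\int_{0}^{\infty} \frac{4}{\left(a^{2} + u^{2}\right)^{3}} \, du = \frac{3 \pi}{4 a^{5}}.$$

Setting $a = \frac{5}{2}$:
$$I = \frac{24 \pi}{3125}.$$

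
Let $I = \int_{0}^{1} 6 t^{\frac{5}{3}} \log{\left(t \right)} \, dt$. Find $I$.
$- \frac{27}{32}$

Begin with the known integral
$$J(a) = \int_{0}^{1} 6 t^{a} \, dt = \frac{6}{a + 1}.$$

Differentiating under the integral sign brings down a factor of $\ln t$:
$$\frac{dJ}{da} = \int_{0}^{1} 6 t^{a} \log{\left(t \right)} \, dt = - \frac{6}{\left(a + 1\right)^{2}}.$$

The integral on the left is $I$, so $I = - \frac{6}{\left(a + 1\right)^{2}}$.

Setting $a = \frac{5}{3}$:
$$I = - \frac{27}{32}.$$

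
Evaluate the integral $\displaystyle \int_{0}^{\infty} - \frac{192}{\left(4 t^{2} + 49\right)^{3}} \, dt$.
$- \frac{18 \pi}{16807}$

Start from the standard arctangent integral
$$J(a) = \int_{0}^{\infty} - \frac{3}{a^{2} + t^{2}} \, dt = - \frac{3 \pi}{2 a}.$$

Differentiating under the integral sign with respect to $a$,
$$\frac{dJ}{da} = \int_{0}^{\infty} \frac{6 a}{\left(a^{2} + t^{2}\right)^{2}} \, dt = \frac{3 \pi}{2 a^{2}},$$
so $\int_{0}^{\infty} - \frac{3}{\left(a^{2} + t^{2}\right)^{2}} \, dt = - \frac{3 \pi}{4 a^{3}}$.

Repeating — each differentiation of $1/(t^2+a^2)^j$ produces $-2ja/(t^2+a^2)^{j+1}$ — and dividing through by $-2ja$ at each step yields, after $2$ differentiations in total,
$$\int_{0}^{\infty} - \frac{3}{\left(a^{2} + t^{2}\right)^{3}} \, dt = - \frac{9 \pi}{16 a^{5}}.$$

Setting $a = \frac{7}{2}$:
$$I = - \frac{18 \pi}{16807}.$$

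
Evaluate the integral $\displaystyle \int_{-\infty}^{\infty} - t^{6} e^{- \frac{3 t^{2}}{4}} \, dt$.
$- \frac{80 \sqrt{3} \sqrt{\pi}}{27}$

Consider the simpler parametrised integral
$$J(a) = \int_{-\infty}^{\infty} - e^{- a t^{2}} \, dt = - \frac{\sqrt{\pi}}{\sqrt{a}}.$$

Differentiating under the integral sign brings down a factor of $(-t^2)$:
$$\frac{dJ}{da} = \int_{-\infty}^{\infty} t^{2} e^{- a t^{2}} \, dt = \frac{\sqrt{\pi}}{2 a^{\frac{3}{2}}}.$$

Repeating $3$ times in total — each differentiation brings down another $(-t^2)$ — gives
$$\frac{d^{3}J}{da^{3}} = \int_{-\infty}^{\infty} t^{6} e^{- a t^{2}} \, dt = \frac{15 \sqrt{\pi}}{8 a^{\frac{7}{2}}},$$
and the integrand here is $(-1)^{3}$ times the target integrand, so $I = (-1)^{3}\,\frac{d^{3}J}{da^{3}} = - \frac{15 \sqrt{\pi}}{8 a^{\frac{7}{2}}}$.

Setting $a = \frac{3}{4}$:
$$I = - \frac{80 \sqrt{3} \sqrt{\pi}}{27}.$$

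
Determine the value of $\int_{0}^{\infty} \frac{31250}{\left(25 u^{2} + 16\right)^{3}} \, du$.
$\frac{9375 \pi}{8192}$

Recall the elementary integral
$$J(a) = \int_{0}^{\infty} \frac{2}{a^{2} + u^{2}} \, du = \frac{\pi}{a}.$$

Differentiating under the integral sign with respect to $a$,
$$\frac{dJ}{da} = \int_{0}^{\infty} - \frac{4 a}{\left(a^{2} + u^{2}\right)^{2}} \, du = - \frac{\pi}{a^{2}},$$
so $\int_{0}^{\infty} \frac{2}{\left(a^{2} + u^{2}\right)^{2}} \, du = \frac{\pi}{2 a^{3}}$.

Repeating — each differentiation of $1/(u^2+a^2)^j$ produces $-2ja/(u^2+a^2)^{j+1}$ — and dividing through by $-2ja$ at each step yields, after $2$ differentiations in total,
$$\int_{0}^{\infty} \frac{2}{\left(a^{2} + u^{2}\right)^{3}} \, du = \frac{3 \pi}{8 a^{5}}.$$

Setting $a = \frac{4}{5}$:
$$I = \frac{9375 \pi}{8192}.$$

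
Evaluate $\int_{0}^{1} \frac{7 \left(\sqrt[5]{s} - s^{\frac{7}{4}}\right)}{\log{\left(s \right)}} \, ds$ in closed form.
$\log{\left(\frac{4586471424}{1522435234375} \right)}$

Replace the exponent $\frac{1}{5}$ by a parameter $a$: let $I(a) = \int_{0}^{1} \frac{7 \left(- s^{\frac{7}{4}} + s^{a}\right)}{\log{\left(s \right)}} \, ds$.

Since $\dfrac{\partial}{\partial a}\,s^{a} = s^{a} \ln s$, the $\ln s$ in the denominator cancels and
$$\frac{dI}{da} = \int_{0}^{1} 7 s^{a} \, ds = 7 \left[\frac{s^{a+1}}{a+1}\right]_0^1 = \frac{7}{a + 1}.$$

Integrating with respect to $a$ gives $I(a) = \log{\left(\frac{16384 \left(a + 1\right)^{7}}{19487171} \right)} + C$.

At $a = \frac{7}{4}$ the integrand is identically $0$, so $I(\frac{7}{4}) = 0$. The closed form gives $0$, hence $C = 0$.

Setting $a = \frac{1}{5}$:
$$I = \log{\left(\frac{4586471424}{1522435234375} \right)}.$$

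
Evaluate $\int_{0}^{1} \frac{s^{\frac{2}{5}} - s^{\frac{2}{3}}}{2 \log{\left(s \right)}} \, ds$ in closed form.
$- \log{\left(5 \right)} + \frac{\log{\left(21 \right)}}{2}$

Introduce a parameter $a$ in the exponent: let $I(a) = \int_{0}^{1} \frac{- s^{\frac{2}{3}} + s^{a}}{2 \log{\left(s \right)}} \, ds$.

Since $\dfrac{\partial}{\partial a}\,s^{a} = s^{a} \ln s$, the $\ln s$ in the denominator cancels and
$$\frac{dI}{da} = \int_{0}^{1} \frac{1}{2} s^{a} \, ds = \frac{1}{2} \left[\frac{s^{a+1}}{a+1}\right]_0^1 = \frac{1}{2 \left(a + 1\right)}.$$

Integrating with respect to $a$ gives $I(a) = \log{\left(\frac{\sqrt{15} \sqrt{a + 1}}{5} \right)} + C$.

At $a = \frac{2}{3}$ the integrand is identically $0$, so $I(\frac{2}{3}) = 0$. The closed form gives $0$, hence $C = 0$.

Setting $a = \frac{2}{5}$:
$$I = - \log{\left(5 \right)} + \frac{\log{\left(21 \right)}}{2}.$$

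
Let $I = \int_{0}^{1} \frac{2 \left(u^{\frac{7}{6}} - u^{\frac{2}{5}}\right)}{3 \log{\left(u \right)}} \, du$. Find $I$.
$- \frac{2 \log{\left(42 \right)}}{3} + \frac{2 \log{\left(65 \right)}}{3}$

Replace the exponent $\frac{7}{6}$ by a parameter $a$: let $I(a) = \int_{0}^{1} \frac{2 \left(- u^{\frac{2}{5}} + u^{a}\right)}{3 \log{\left(u \right)}} \, du$.

Since $\dfrac{\partial}{\partial a}\,u^{a} = u^{a} \ln u$, the $\ln u$ in the denominator cancels and
$$\frac{dI}{da} = \int_{0}^{1} \frac{2}{3} u^{a} \, du = \frac{2}{3} \left[\frac{u^{a+1}}{a+1}\right]_0^1 = \frac{2}{3 \left(a + 1\right)}.$$

Integrating with respect to $a$ gives $I(a) = \log{\left(\frac{5^{\frac{2}{3}} \sqrt[3]{7} \left(a + 1\right)^{\frac{2}{3}}}{7} \right)} + C$.

At $a = \frac{2}{5}$ the integrand is identically $0$, so $I(\frac{2}{5}) = 0$. The closed form gives $0$, hence $C = 0$.

Setting $a = \frac{7}{6}$:
$$I = - \frac{2 \log{\left(42 \right)}}{3} + \frac{2 \log{\left(65 \right)}}{3}.$$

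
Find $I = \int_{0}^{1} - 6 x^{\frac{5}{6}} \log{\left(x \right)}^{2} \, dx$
$- \frac{2592}{1331}$

Start from the elementary integral
$$J(a) = \int_{0}^{1} - 6 x^{a} \, dx = - \frac{6}{a + 1}.$$

Differentiating under the integral sign brings down a factor of $\ln x$:
$$\frac{dJ}{da} = \int_{0}^{1} - 6 x^{a} \log{\left(x \right)} \, dx = \frac{6}{\left(a + 1\right)^{2}}.$$

Repeating twice in total — each differentiation brings down another $\ln x$ — gives
$$\frac{d^{2}J}{da^{2}} = \int_{0}^{1} - 6 x^{a} \log{\left(x \right)}^{2} \, dx = - \frac{12}{\left(a + 1\right)^{3}},$$
and the integrand here is exactly the target integrand, so $I = - \frac{12}{\left(a + 1\right)^{3}}$.

Setting $a = \frac{5}{6}$:
$$I = - \frac{2592}{1331}.$$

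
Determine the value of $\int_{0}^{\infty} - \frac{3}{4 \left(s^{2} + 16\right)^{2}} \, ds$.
$- \frac{3 \pi}{1024}$

Recall the elementary integral
$$J(a) = \int_{0}^{\infty} - \frac{3}{4 \left(a^{2} + s^{2}\right)} \, ds = - \frac{3 \pi}{8 a}.$$

Differentiating under the integral sign with respect to $a$,
$$\frac{dJ}{da} = \int_{0}^{\infty} \frac{3 a}{2 \left(a^{2} + s^{2}\right)^{2}} \, ds = \frac{3 \pi}{8 a^{2}},$$
so $\int_{0}^{\infty} - \frac{3}{4 \left(a^{2} + s^{2}\right)^{2}} \, ds = - \frac{3 \pi}{16 a^{3}}$.

Setting $a = 4$:
$$I = - \frac{3 \pi}{1024}.$$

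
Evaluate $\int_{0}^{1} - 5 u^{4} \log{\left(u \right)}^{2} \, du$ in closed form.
$- \frac{2}{25}$

Start from the elementary integral
$$J(a) = \int_{0}^{1} - 5 u^{a} \, du = - \frac{5}{a + 1}.$$

Differentiating under the integral sign brings down a factor of $\ln u$:
$$\frac{dJ}{da} = \int_{0}^{1} - 5 u^{a} \log{\left(u \right)} \, du = \frac{5}{\left(a + 1\right)^{2}}.$$

Repeating twice in total — each differentiation brings down another $\ln u$ — gives
$$\frac{d^{2}J}{da^{2}} = \int_{0}^{1} - 5 u^{a} \log{\left(u \right)}^{2} \, du = - \frac{10}{\left(a + 1\right)^{3}},$$
and the integrand here is exactly the target integrand, so $I = - \frac{10}{\left(a + 1\right)^{3}}$.

Setting $a = 4$:
$$I = - \frac{2}{25}.$$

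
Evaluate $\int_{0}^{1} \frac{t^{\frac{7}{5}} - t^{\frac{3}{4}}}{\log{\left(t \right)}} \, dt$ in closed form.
$- \log{\left(35 \right)} + \log{\left(48 \right)}$

Replace the exponent $\frac{3}{4}$ by a parameter $a$: let $I(a) = \int_{0}^{1} \frac{t^{\frac{7}{5}} - t^{a}}{\log{\left(t \right)}} \, dt$.

Since $\dfrac{\partial}{\partial a}\,t^{a} = t^{a} \ln t$, the $\ln t$ in the denominator cancels and
$$\frac{dI}{da} = \int_{0}^{1} -1 t^{a} \, dt = -1 \left[\frac{t^{a+1}}{a+1}\right]_0^1 = - \frac{1}{a + 1}.$$

Integrating with respect to $a$ gives $I(a) = - \log{\left(\frac{5 a}{12} + \frac{5}{12} \right)} + C$.

At $a = \frac{7}{5}$ the integrand is identically $0$, so $I(\frac{7}{5}) = 0$. The closed form gives $0$, hence $C = 0$.

Setting $a = \frac{3}{4}$:
$$I = - \log{\left(35 \right)} + \log{\left(48 \right)}.$$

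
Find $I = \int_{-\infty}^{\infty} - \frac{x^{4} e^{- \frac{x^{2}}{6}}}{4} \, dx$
$- \frac{27 \sqrt{6} \sqrt{\pi}}{4}$

Begin with the known integral
$$J(a) = \int_{-\infty}^{\infty} - \frac{e^{- a x^{2}}}{4} \, dx = - \frac{\sqrt{\pi}}{4 \sqrt{a}}.$$

Differentiating under the integral sign brings down a factor of $(-x^2)$:
$$\frac{dJ}{da} = \int_{-\infty}^{\infty} \frac{x^{2} e^{- a x^{2}}}{4} \, dx = \frac{\sqrt{\pi}}{8 a^{\frac{3}{2}}}.$$

Repeating twice in total — each differentiation brings down another $(-x^2)$ — gives
$$\frac{d^{2}J}{da^{2}} = \int_{-\infty}^{\infty} - \frac{x^{4} e^{- a x^{2}}}{4} \, dx = - \frac{3 \sqrt{\pi}}{16 a^{\frac{5}{2}}},$$
and the integrand here is exactly the target integrand, so $I = - \frac{3 \sqrt{\pi}}{16 a^{\frac{5}{2}}}$.

Setting $a = \frac{1}{6}$:
$$I = - \frac{27 \sqrt{6} \sqrt{\pi}}{4}.$$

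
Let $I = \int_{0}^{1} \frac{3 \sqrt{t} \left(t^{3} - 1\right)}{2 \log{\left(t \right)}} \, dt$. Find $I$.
$\frac{3 \log{\left(3 \right)}}{2}$

Replace the exponent $\frac{1}{2}$ by a parameter $a$: let $I(a) = \int_{0}^{1} \frac{3 \left(t^{\frac{7}{2}} - t^{a}\right)}{2 \log{\left(t \right)}} \, dt$.

Since $\dfrac{\partial}{\partial a}\,t^{a} = t^{a} \ln t$, the $\ln t$ in the denominator cancels and
$$\frac{dI}{da} = \int_{0}^{1} - \frac{3}{2} t^{a} \, dt = - \frac{3}{2} \left[\frac{t^{a+1}}{a+1}\right]_0^1 = - \frac{3}{2 a + 2}.$$

Integrating with respect to $a$ gives $I(a) = - \log{\left(\frac{2 \sqrt{2} \left(a + 1\right)^{\frac{3}{2}}}{27} \right)} + C$.

At $a = \frac{7}{2}$ the integrand is identically $0$, so $I(\frac{7}{2}) = 0$. The closed form gives $0$, hence $C = 0$.

Setting $a = \frac{1}{2}$:
$$I = \frac{3 \log{\left(3 \right)}}{2}.$$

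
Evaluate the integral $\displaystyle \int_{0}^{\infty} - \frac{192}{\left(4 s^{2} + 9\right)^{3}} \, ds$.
$- \frac{2 \pi}{27}$

Begin with the known result
$$J(a) = \int_{0}^{\infty} - \frac{3}{a^{2} + s^{2}} \, ds = - \frac{3 \pi}{2 a}.$$

Differentiating under the integral sign with respect to $a$,
$$\frac{dJ}{da} = \int_{0}^{\infty} \frac{6 a}{\left(a^{2} + s^{2}\right)^{2}} \, ds = \frac{3 \pi}{2 a^{2}},$$
so $\int_{0}^{\infty} - \frac{3}{\left(a^{2} + s^{2}\right)^{2}} \, ds = - \frac{3 \pi}{4 a^{3}}$.

Repeating — each differentiation of $1/(s^2+a^2)^j$ produces $-2ja/(s^2+a^2)^{j+1}$ — and dividing through by $-2ja$ at each step yields, after $2$ differentiations in total,
$$\int_{0}^{\infty} - \frac{3}{\left(a^{2} + s^{2}\right)^{3}} \, ds = - \frac{9 \pi}{16 a^{5}}.$$

Setting $a = \frac{3}{2}$:
$$I = - \frac{2 \pi}{27}.$$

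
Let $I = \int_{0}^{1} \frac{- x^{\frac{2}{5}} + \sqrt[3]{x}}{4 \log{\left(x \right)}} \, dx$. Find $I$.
$- \frac{\log{\left(21 \right)}}{4} + \frac{\log{\left(2 \right)}}{2} + \frac{\log{\left(5 \right)}}{4}$

Replace the exponent $\frac{2}{5}$ by a parameter $a$: let $I(a) = \int_{0}^{1} \frac{\sqrt[3]{x} - x^{a}}{4 \log{\left(x \right)}} \, dx$.

Since $\dfrac{\partial}{\partial a}\,x^{a} = x^{a} \ln x$, the $\ln x$ in the denominator cancels and
$$\frac{dI}{da} = \int_{0}^{1} - \frac{1}{4} x^{a} \, dx = - \frac{1}{4} \left[\frac{x^{a+1}}{a+1}\right]_0^1 = - \frac{1}{4 a + 4}.$$

Integrating with respect to $a$ gives $I(a) = - \frac{\log{\left(a + 1 \right)}}{4} - \frac{\log{\left(3 \right)}}{4} + \frac{\log{\left(2 \right)}}{2} + C$.

At $a = \frac{1}{3}$ the integrand is identically $0$, so $I(\frac{1}{3}) = 0$. The closed form gives $0$, hence $C = 0$.

Setting $a = \frac{2}{5}$:
$$I = - \frac{\log{\left(21 \right)}}{4} + \frac{\log{\left(2 \right)}}{2} + \frac{\log{\left(5 \right)}}{4}.$$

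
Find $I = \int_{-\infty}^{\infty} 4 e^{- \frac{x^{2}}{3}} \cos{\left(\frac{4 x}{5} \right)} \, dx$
$\frac{4 \sqrt{3} \sqrt{\pi}}{e^{\frac{12}{25}}}$

Let $b$ denote the cosine frequency and define $I(b) = \int_{-\infty}^{\infty} 4 e^{- \frac{x^{2}}{3}} \cos{\left(b x \right)} \, dx$.

Differentiating under the integral sign,
$$I'(b) = \int_{-\infty}^{\infty} - 4 x e^{- \frac{x^{2}}{3}} \sin{\left(b x \right)} \, dx.$$

Integrate $\int_{-\infty}^{\infty} x \sin(b x)\, e^{- \frac{x^{2}}{3}}\, dx$ by parts with $u = \sin(b x)$ and $dv = x\, e^{- \frac{x^{2}}{3}}\, dx$, giving $v = - \frac{3 e^{- \frac{x^{2}}{3}}}{2}$. The boundary term vanishes and
$$\int_{-\infty}^{\infty} x \sin(b x)\, e^{- \frac{x^{2}}{3}}\, dx = \frac{3 b}{2} \int_{-\infty}^{\infty} \cos(b x)\, e^{- \frac{x^{2}}{3}}\, dx,$$
so $I'(b) = - \frac{3 b}{2}\, I(b)$.

This is a separable first-order ODE; solving with the initial condition $I(0) = \int_{-\infty}^{\infty} 4 e^{- \frac{x^{2}}{3}}\,dx = 4 \sqrt{3} \sqrt{\pi}$ gives
$$I(b) = 4 \sqrt{3} \sqrt{\pi} e^{- \frac{3 b^{2}}{4}}.$$

Setting $b = \frac{4}{5}$:
$$I = \frac{4 \sqrt{3} \sqrt{\pi}}{e^{\frac{12}{25}}}.$$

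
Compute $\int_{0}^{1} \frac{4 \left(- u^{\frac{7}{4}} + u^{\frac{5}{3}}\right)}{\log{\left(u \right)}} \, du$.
$\log{\left(\frac{1048576}{1185921} \right)}$

Consider the one-parameter family: let $I(a) = \int_{0}^{1} \frac{4 \left(- u^{\frac{7}{4}} + u^{a}\right)}{\log{\left(u \right)}} \, du$.

Since $\dfrac{\partial}{\partial a}\,u^{a} = u^{a} \ln u$, the $\ln u$ in the denominator cancels and
$$\frac{dI}{da} = \int_{0}^{1} 4 u^{a} \, du = 4 \left[\frac{u^{a+1}}{a+1}\right]_0^1 = \frac{4}{a + 1}.$$

Integrating with respect to $a$ gives $I(a) = \log{\left(\frac{256 \left(a + 1\right)^{4}}{14641} \right)} + C$.

At $a = \frac{7}{4}$ the integrand is identically $0$, so $I(\frac{7}{4}) = 0$. The closed form gives $0$, hence $C = 0$.

Setting $a = \frac{5}{3}$:
$$I = \log{\left(\frac{1048576}{1185921} \right)}.$$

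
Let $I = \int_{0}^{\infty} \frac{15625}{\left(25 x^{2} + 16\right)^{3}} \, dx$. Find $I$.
$\frac{9375 \pi}{16384}$

Begin with the known result
$$J(a) = \int_{0}^{\infty} \frac{1}{a^{2} + x^{2}} \, dx = \frac{\pi}{2 a}.$$

Differentiating under the integral sign with respect to $a$,
$$\frac{dJ}{da} = \int_{0}^{\infty} - \frac{2 a}{\left(a^{2} + x^{2}\right)^{2}} \, dx = - \frac{\pi}{2 a^{2}},$$
so $\int_{0}^{\infty} \frac{1}{\left(a^{2} + x^{2}\right)^{2}} \, dx = \frac{\pi}{4 a^{3}}$.

Repeating — each differentiation of $1/(x^2+a^2)^j$ produces $-2ja/(x^2+a^2)^{j+1}$ — and dividing through by $-2ja$ at each step yields, after $2$ differentiations in total,
$$\int_{0}^{\infty} \frac{1}{\left(a^{2} + x^{2}\right)^{3}} \, dx = \frac{3 \pi}{16 a^{5}}.$$

Setting $a = \frac{4}{5}$:
$$I = \frac{9375 \pi}{16384}.$$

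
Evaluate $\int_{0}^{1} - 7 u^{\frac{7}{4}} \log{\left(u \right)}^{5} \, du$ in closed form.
$\frac{3440640}{1771561}$

Begin with the known integral
$$J(a) = \int_{0}^{1} - 7 u^{a} \, du = - \frac{7}{a + 1}.$$

Differentiating under the integral sign brings down a factor of $\ln u$:
$$\frac{dJ}{da} = \int_{0}^{1} - 7 u^{a} \log{\left(u \right)} \, du = \frac{7}{\left(a + 1\right)^{2}}.$$

Repeating $5$ times in total — each differentiation brings down another $\ln u$ — gives
$$\frac{d^{5}J}{da^{5}} = \int_{0}^{1} - 7 u^{a} \log{\left(u \right)}^{5} \, du = \frac{840}{\left(a + 1\right)^{6}},$$
and the integrand here is exactly the target integrand, so $I = \frac{840}{\left(a + 1\right)^{6}}$.

Setting $a = \frac{7}{4}$:
$$I = \frac{3440640}{1771561}.$$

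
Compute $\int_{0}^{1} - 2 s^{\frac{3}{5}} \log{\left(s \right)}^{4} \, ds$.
$- \frac{9375}{2048}$

Start from the elementary integral
$$J(a) = \int_{0}^{1} - 2 s^{a} \, ds = - \frac{2}{a + 1}.$$

Differentiating under the integral sign brings down a factor of $\ln s$:
$$\frac{dJ}{da} = \int_{0}^{1} - 2 s^{a} \log{\left(s \right)} \, ds = \frac{2}{\left(a + 1\right)^{2}}.$$

Repeating $4$ times in total — each differentiation brings down another $\ln s$ — gives
$$\frac{d^{4}J}{da^{4}} = \int_{0}^{1} - 2 s^{a} \log{\left(s \right)}^{4} \, ds = - \frac{48}{\left(a + 1\right)^{5}},$$
and the integrand here is exactly the target integrand, so $I = - \frac{48}{\left(a + 1\right)^{5}}$.

Setting $a = \frac{3}{5}$:
$$I = - \frac{9375}{2048}.$$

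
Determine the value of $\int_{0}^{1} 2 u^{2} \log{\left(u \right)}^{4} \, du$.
$\frac{16}{81}$

Start from the elementary integral
$$J(a) = \int_{0}^{1} 2 u^{a} \, du = \frac{2}{a + 1}.$$

Differentiating under the integral sign brings down a factor of $\ln u$:
$$\frac{dJ}{da} = \int_{0}^{1} 2 u^{a} \log{\left(u \right)} \, du = - \frac{2}{\left(a + 1\right)^{2}}.$$

Repeating $4$ times in total — each differentiation brings down another $\ln u$ — gives
$$\frac{d^{4}J}{da^{4}} = \int_{0}^{1} 2 u^{a} \log{\left(u \right)}^{4} \, du = \frac{48}{\left(a + 1\right)^{5}},$$
and the integrand here is exactly the target integrand, so $I = \frac{48}{\left(a + 1\right)^{5}}$.

Setting $a = 2$:
$$I = \frac{16}{81}.$$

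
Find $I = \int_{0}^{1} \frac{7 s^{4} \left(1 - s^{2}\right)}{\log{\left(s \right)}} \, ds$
$\log{\left(\frac{78125}{823543} \right)}$

Introduce a parameter $a$ in the exponent: let $I(a) = \int_{0}^{1} \frac{7 \left(s^{4} - s^{a}\right)}{\log{\left(s \right)}} \, ds$.

Since $\dfrac{\partial}{\partial a}\,s^{a} = s^{a} \ln s$, the $\ln s$ in the denominator cancels and
$$\frac{dI}{da} = \int_{0}^{1} -7 s^{a} \, ds = -7 \left[\frac{s^{a+1}}{a+1}\right]_0^1 = - \frac{7}{a + 1}.$$

Integrating with respect to $a$ gives $I(a) = \log{\left(\frac{78125}{\left(a + 1\right)^{7}} \right)} + C$.

At $a = 4$ the integrand is identically $0$, so $I(4) = 0$. The closed form gives $0$, hence $C = 0$.

Setting $a = 6$:
$$I = \log{\left(\frac{78125}{823543} \right)}.$$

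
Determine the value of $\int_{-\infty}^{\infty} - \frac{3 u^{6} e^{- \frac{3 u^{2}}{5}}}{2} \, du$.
$- \frac{625 \sqrt{15} \sqrt{\pi}}{144}$

Start from the elementary integral
$$J(a) = \int_{-\infty}^{\infty} - \frac{3 e^{- a u^{2}}}{2} \, du = - \frac{3 \sqrt{\pi}}{2 \sqrt{a}}.$$

Differentiating under the integral sign brings down a factor of $(-u^2)$:
$$\frac{dJ}{da} = \int_{-\infty}^{\infty} \frac{3 u^{2} e^{- a u^{2}}}{2} \, du = \frac{3 \sqrt{\pi}}{4 a^{\frac{3}{2}}}.$$

Repeating $3$ times in total — each differentiation brings down another $(-u^2)$ — gives
$$\frac{d^{3}J}{da^{3}} = \int_{-\infty}^{\infty} \frac{3 u^{6} e^{- a u^{2}}}{2} \, du = \frac{45 \sqrt{\pi}}{16 a^{\frac{7}{2}}},$$
and the integrand here is $(-1)^{3}$ times the target integrand, so $I = (-1)^{3}\,\frac{d^{3}J}{da^{3}} = - \frac{45 \sqrt{\pi}}{16 a^{\frac{7}{2}}}$.

Setting $a = \frac{3}{5}$:
$$I = - \frac{625 \sqrt{15} \sqrt{\pi}}{144}.$$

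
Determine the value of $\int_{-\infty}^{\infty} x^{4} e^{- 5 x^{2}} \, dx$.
$\frac{3 \sqrt{5} \sqrt{\pi}}{500}$

Start from the elementary integral
$$J(a) = \int_{-\infty}^{\infty} e^{- a x^{2}} \, dx = \frac{\sqrt{\pi}}{\sqrt{a}}.$$

Differentiating under the integral sign brings down a factor of $(-x^2)$:
$$\frac{dJ}{da} = \int_{-\infty}^{\infty} - x^{2} e^{- a x^{2}} \, dx = - \frac{\sqrt{\pi}}{2 a^{\frac{3}{2}}}.$$

Repeating twice in total — each differentiation brings down another $(-x^2)$ — gives
$$\frac{d^{2}J}{da^{2}} = \int_{-\infty}^{\infty} x^{4} e^{- a x^{2}} \, dx = \frac{3 \sqrt{\pi}}{4 a^{\frac{5}{2}}},$$
and the integrand here is exactly the target integrand, so $I = \frac{3 \sqrt{\pi}}{4 a^{\frac{5}{2}}}$.

Setting $a = 5$:
$$I = \frac{3 \sqrt{5} \sqrt{\pi}}{500}.$$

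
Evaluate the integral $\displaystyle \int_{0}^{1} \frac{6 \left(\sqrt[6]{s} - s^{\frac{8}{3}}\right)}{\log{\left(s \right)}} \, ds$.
$\log{\left(\frac{117649}{113379904} \right)}$

Replace the exponent $\frac{1}{6}$ by a parameter $a$: let $I(a) = \int_{0}^{1} \frac{6 \left(- s^{\frac{8}{3}} + s^{a}\right)}{\log{\left(s \right)}} \, ds$.

Since $\dfrac{\partial}{\partial a}\,s^{a} = s^{a} \ln s$, the $\ln s$ in the denominator cancels and
$$\frac{dI}{da} = \int_{0}^{1} 6 s^{a} \, ds = 6 \left[\frac{s^{a+1}}{a+1}\right]_0^1 = \frac{6}{a + 1}.$$

Integrating with respect to $a$ gives $I(a) = \log{\left(\frac{729 \left(a + 1\right)^{6}}{1771561} \right)} + C$.

At $a = \frac{8}{3}$ the integrand is identically $0$, so $I(\frac{8}{3}) = 0$. The closed form gives $0$, hence $C = 0$.

Setting $a = \frac{1}{6}$:
$$I = \log{\left(\frac{117649}{113379904} \right)}.$$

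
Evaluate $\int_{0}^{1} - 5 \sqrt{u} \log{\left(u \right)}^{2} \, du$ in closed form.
$- \frac{80}{27}$

Begin with the known integral
$$J(a) = \int_{0}^{1} - 5 u^{a} \, du = - \frac{5}{a + 1}.$$

Differentiating under the integral sign brings down a factor of $\ln u$:
$$\frac{dJ}{da} = \int_{0}^{1} - 5 u^{a} \log{\left(u \right)} \, du = \frac{5}{\left(a + 1\right)^{2}}.$$

Repeating twice in total — each differentiation brings down another $\ln u$ — gives
$$\frac{d^{2}J}{da^{2}} = \int_{0}^{1} - 5 u^{a} \log{\left(u \right)}^{2} \, du = - \frac{10}{\left(a + 1\right)^{3}},$$
and the integrand here is exactly the target integrand, so $I = - \frac{10}{\left(a + 1\right)^{3}}$.

Setting $a = \frac{1}{2}$:
$$I = - \frac{80}{27}.$$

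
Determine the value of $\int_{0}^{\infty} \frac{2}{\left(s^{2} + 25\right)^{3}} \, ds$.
$\frac{3 \pi}{25000}$

Begin with the known result
$$J(a) = \int_{0}^{\infty} \frac{2}{a^{2} + s^{2}} \, ds = \frac{\pi}{a}.$$

Differentiating under the integral sign with respect to $a$,
$$\frac{dJ}{da} = \int_{0}^{\infty} - \frac{4 a}{\left(a^{2} + s^{2}\right)^{2}} \, ds = - \frac{\pi}{a^{2}},$$
so $\int_{0}^{\infty} \frac{2}{\left(a^{2} + s^{2}\right)^{2}} \, ds = \frac{\pi}{2 a^{3}}$.

Repeating — each differentiation of $1/(s^2+a^2)^j$ produces $-2ja/(s^2+a^2)^{j+1}$ — and dividing through by $-2ja$ at each step yields, after $2$ differentiations in total,
$$\int_{0}^{\infty} \frac{2}{\left(a^{2} + s^{2}\right)^{3}} \, ds = \frac{3 \pi}{8 a^{5}}.$$

Setting $a = 5$:
$$I = \frac{3 \pi}{25000}.$$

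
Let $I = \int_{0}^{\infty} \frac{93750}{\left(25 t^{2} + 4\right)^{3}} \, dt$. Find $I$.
$\frac{28125 \pi}{256}$

Start from the standard arctangent integral
$$J(a) = \int_{0}^{\infty} \frac{6}{a^{2} + t^{2}} \, dt = \frac{3 \pi}{a}.$$

Differentiating under the integral sign with respect to $a$,
$$\frac{dJ}{da} = \int_{0}^{\infty} - \frac{12 a}{\left(a^{2} + t^{2}\right)^{2}} \, dt = - \frac{3 \pi}{a^{2}},$$
so $\int_{0}^{\infty} \frac{6}{\left(a^{2} + t^{2}\right)^{2}} \, dt = \frac{3 \pi}{2 a^{3}}$.

Repeating — each differentiation of $1/(t^2+a^2)^j$ produces $-2ja/(t^2+a^2)^{j+1}$ — and dividing through by $-2ja$ at each step yields, after $2$ differentiations in total,
$$\int_{0}^{\infty} \frac{6}{\left(a^{2} + t^{2}\right)^{3}} \, dt = \frac{9 \pi}{8 a^{5}}.$$

Setting $a = \frac{2}{5}$:
$$I = \frac{28125 \pi}{256}.$$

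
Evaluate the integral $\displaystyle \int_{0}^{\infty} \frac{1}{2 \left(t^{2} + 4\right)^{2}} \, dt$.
$\frac{\pi}{64}$

Start from the standard arctangent integral
$$J(a) = \int_{0}^{\infty} \frac{1}{2 \left(a^{2} + t^{2}\right)} \, dt = \frac{\pi}{4 a}.$$

Differentiating under the integral sign with respect to $a$,
$$\frac{dJ}{da} = \int_{0}^{\infty} - \frac{a}{\left(a^{2} + t^{2}\right)^{2}} \, dt = - \frac{\pi}{4 a^{2}},$$
so $\int_{0}^{\infty} \frac{1}{2 \left(a^{2} + t^{2}\right)^{2}} \, dt = \frac{\pi}{8 a^{3}}$.

Setting $a = 2$:
$$I = \frac{\pi}{64}.$$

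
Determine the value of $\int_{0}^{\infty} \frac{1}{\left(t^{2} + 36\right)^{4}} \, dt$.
$\frac{5 \pi}{8957952}$

Begin with the known result
$$J(a) = \int_{0}^{\infty} \frac{1}{a^{2} + t^{2}} \, dt = \frac{\pi}{2 a}.$$

Differentiating under the integral sign with respect to $a$,
$$\frac{dJ}{da} = \int_{0}^{\infty} - \frac{2 a}{\left(a^{2} + t^{2}\right)^{2}} \, dt = - \frac{\pi}{2 a^{2}},$$
so $\int_{0}^{\infty} \frac{1}{\left(a^{2} + t^{2}\right)^{2}} \, dt = \frac{\pi}{4 a^{3}}$.

Repeating — each differentiation of $1/(t^2+a^2)^j$ produces $-2ja/(t^2+a^2)^{j+1}$ — and dividing through by $-2ja$ at each step yields, after $3$ differentiations in total,
$$\int_{0}^{\infty} \frac{1}{\left(a^{2} + t^{2}\right)^{4}} \, dt = \frac{5 \pi}{32 a^{7}}.$$

Setting $a = 6$:
$$I = \frac{5 \pi}{8957952}.$$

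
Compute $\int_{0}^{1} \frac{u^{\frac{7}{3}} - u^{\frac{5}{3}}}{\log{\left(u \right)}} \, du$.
$- \log{\left(\frac{4}{5} \right)}$

Replace the exponent $\frac{5}{3}$ by a parameter $a$: let $I(a) = \int_{0}^{1} \frac{u^{\frac{7}{3}} - u^{a}}{\log{\left(u \right)}} \, du$.

Since $\dfrac{\partial}{\partial a}\,u^{a} = u^{a} \ln u$, the $\ln u$ in the denominator cancels and
$$\frac{dI}{da} = \int_{0}^{1} -1 u^{a} \, du = -1 \left[\frac{u^{a+1}}{a+1}\right]_0^1 = - \frac{1}{a + 1}.$$

Integrating with respect to $a$ gives $I(a) = - \log{\left(\frac{3 a}{10} + \frac{3}{10} \right)} + C$.

At $a = \frac{7}{3}$ the integrand is identically $0$, so $I(\frac{7}{3}) = 0$. The closed form gives $0$, hence $C = 0$.

Setting $a = \frac{5}{3}$:
$$I = - \log{\left(\frac{4}{5} \right)}.$$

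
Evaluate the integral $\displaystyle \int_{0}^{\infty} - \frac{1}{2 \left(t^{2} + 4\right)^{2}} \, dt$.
$- \frac{\pi}{64}$

Begin with the known result
$$J(a) = \int_{0}^{\infty} - \frac{1}{2 \left(a^{2} + t^{2}\right)} \, dt = - \frac{\pi}{4 a}.$$

Differentiating under the integral sign with respect to $a$,
$$\frac{dJ}{da} = \int_{0}^{\infty} \frac{a}{\left(a^{2} + t^{2}\right)^{2}} \, dt = \frac{\pi}{4 a^{2}},$$
so $\int_{0}^{\infty} - \frac{1}{2 \left(a^{2} + t^{2}\right)^{2}} \, dt = - \frac{\pi}{8 a^{3}}$.

Setting $a = 2$:
$$I = - \frac{\pi}{64}.$$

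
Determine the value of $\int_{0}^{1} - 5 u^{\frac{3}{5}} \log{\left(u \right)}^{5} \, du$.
$\frac{1171875}{32768}$

Begin with the known integral
$$J(a) = \int_{0}^{1} - 5 u^{a} \, du = - \frac{5}{a + 1}.$$

Differentiating under the integral sign brings down a factor of $\ln u$:
$$\frac{dJ}{da} = \int_{0}^{1} - 5 u^{a} \log{\left(u \right)} \, du = \frac{5}{\left(a + 1\right)^{2}}.$$

Repeating $5$ times in total — each differentiation brings down another $\ln u$ — gives
$$\frac{d^{5}J}{da^{5}} = \int_{0}^{1} - 5 u^{a} \log{\left(u \right)}^{5} \, du = \frac{600}{\left(a + 1\right)^{6}},$$
and the integrand here is exactly the target integrand, so $I = \frac{600}{\left(a + 1\right)^{6}}$.

Setting $a = \frac{3}{5}$:
$$I = \frac{1171875}{32768}.$$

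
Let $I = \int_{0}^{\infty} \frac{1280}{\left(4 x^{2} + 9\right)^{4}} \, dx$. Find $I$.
$\frac{100 \pi}{2187}$

Recall the elementary integral
$$J(a) = \int_{0}^{\infty} \frac{5}{a^{2} + x^{2}} \, dx = \frac{5 \pi}{2 a}.$$

Differentiating under the integral sign with respect to $a$,
$$\frac{dJ}{da} = \int_{0}^{\infty} - \frac{10 a}{\left(a^{2} + x^{2}\right)^{2}} \, dx = - \frac{5 \pi}{2 a^{2}},$$
so $\int_{0}^{\infty} \frac{5}{\left(a^{2} + x^{2}\right)^{2}} \, dx = \frac{5 \pi}{4 a^{3}}$.

Repeating — each differentiation of $1/(x^2+a^2)^j$ produces $-2ja/(x^2+a^2)^{j+1}$ — and dividing through by $-2ja$ at each step yields, after $3$ differentiations in total,
$$\int_{0}^{\infty} \frac{5}{\left(a^{2} + x^{2}\right)^{4}} \, dx = \frac{25 \pi}{32 a^{7}}.$$

Setting $a = \frac{3}{2}$:
$$I = \frac{100 \pi}{2187}.$$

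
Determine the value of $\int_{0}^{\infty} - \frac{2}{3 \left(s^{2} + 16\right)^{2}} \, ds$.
$- \frac{\pi}{384}$

Start from the standard arctangent integral
$$J(a) = \int_{0}^{\infty} - \frac{2}{3 \left(a^{2} + s^{2}\right)} \, ds = - \frac{\pi}{3 a}.$$

Differentiating under the integral sign with respect to $a$,
$$\frac{dJ}{da} = \int_{0}^{\infty} \frac{4 a}{3 \left(a^{2} + s^{2}\right)^{2}} \, ds = \frac{\pi}{3 a^{2}},$$
so $\int_{0}^{\infty} - \frac{2}{3 \left(a^{2} + s^{2}\right)^{2}} \, ds = - \frac{\pi}{6 a^{3}}$.

Setting $a = 4$:
$$I = - \frac{\pi}{384}.$$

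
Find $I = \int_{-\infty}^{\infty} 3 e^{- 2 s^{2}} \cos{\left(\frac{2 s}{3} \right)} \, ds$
$\frac{3 \sqrt{2} \sqrt{\pi}}{2 e^{\frac{1}{18}}}$

Treat the cosine frequency as a parameter and define $I(b) = \int_{-\infty}^{\infty} 3 e^{- 2 s^{2}} \cos{\left(b s \right)} \, ds$.

Differentiating under the integral sign,
$$I'(b) = \int_{-\infty}^{\infty} - 3 s e^{- 2 s^{2}} \sin{\left(b s \right)} \, ds.$$

Integrate $\int_{-\infty}^{\infty} s \sin(b s)\, e^{- 2 s^{2}}\, ds$ by parts with $u = \sin(b s)$ and $dv = s\, e^{- 2 s^{2}}\, ds$, giving $v = - \frac{e^{- 2 s^{2}}}{4}$. The boundary term vanishes and
$$\int_{-\infty}^{\infty} s \sin(b s)\, e^{- 2 s^{2}}\, ds = \frac{b}{4} \int_{-\infty}^{\infty} \cos(b s)\, e^{- 2 s^{2}}\, ds,$$
so $I'(b) = - \frac{b}{4}\, I(b)$.

This is a separable first-order ODE; solving with the initial condition $I(0) = \int_{-\infty}^{\infty} 3 e^{- 2 s^{2}}\,ds = \frac{3 \sqrt{2} \sqrt{\pi}}{2}$ gives
$$I(b) = \frac{3 \sqrt{2} \sqrt{\pi} e^{- \frac{b^{2}}{8}}}{2}.$$

Setting $b = \frac{2}{3}$:
$$I = \frac{3 \sqrt{2} \sqrt{\pi}}{2 e^{\frac{1}{18}}}.$$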